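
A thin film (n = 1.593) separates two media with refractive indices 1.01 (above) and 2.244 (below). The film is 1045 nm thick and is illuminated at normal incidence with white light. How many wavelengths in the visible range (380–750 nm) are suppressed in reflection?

5

Ray reflecting at the top interface goes from n = 1.01 toward n = 1.593: a half-wave phase shift.
Ray reflecting at the bottom interface goes from n = 1.593 toward n = 2.244: a half-wave phase shift.
The two reflections carry the same phase change, so no net offset.
So the condition for destructive reflection is 2 n t = (m + ½) λ.
λ = 2 n t / (m + ½) = 3329 / (m + ½) nm.
m=3: 951 nm (IR); m=4: 740 nm (visible); m=5: 605 nm (visible); m=6: 512 nm (visible); m=7: 444 nm (visible); m=8: 392 nm (visible); m=9: 350 nm (UV).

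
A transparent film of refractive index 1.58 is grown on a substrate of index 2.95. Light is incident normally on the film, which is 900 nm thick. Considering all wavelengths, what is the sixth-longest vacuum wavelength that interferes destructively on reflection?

At the upper boundary (n = 1.0 to n = 1.58) the reflected ray undergoes a half-wave phase shift.
Ray reflecting at the bottom interface goes from n = 1.58 toward n = 2.95: a half-wave phase shift.
The two reflections carry the same phase change, so no net offset.
So the condition for destructive reflection is 2 n t = (m + ½) λ.
λ = 2 n t / (m + ½). The sixth-longest wavelength is m = 5: λ = 2 × 1.58 × 900 / 5.50 = 517 nm.

517 nm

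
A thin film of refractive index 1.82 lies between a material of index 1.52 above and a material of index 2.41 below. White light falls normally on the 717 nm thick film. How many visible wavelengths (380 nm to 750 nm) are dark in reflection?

Top surface (1.52 → 1.82): reflection off a higher-index medium gives a half-wave phase shift.
At the lower boundary (n = 1.82 to n = 2.41) the reflected ray undergoes a half-wave phase shift.
Net: no relative phase inversion (both shifts match).
So the condition for destructive reflection is 2 n t = (m + ½) λ.
λ = 2 n t / (m + ½) = 2610 / (m + ½) nm.
m=2: 1044 nm (IR); m=3: 746 nm (visible); m=4: 580 nm (visible); m=5: 475 nm (visible); m=6: 402 nm (visible); m=7: 348 nm (UV).

4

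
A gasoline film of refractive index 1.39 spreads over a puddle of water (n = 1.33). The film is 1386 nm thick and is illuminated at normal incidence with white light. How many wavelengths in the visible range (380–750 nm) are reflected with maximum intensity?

5

Top surface (1.0 → 1.39): reflection off a higher-index medium gives a half-wave phase shift.
At the lower boundary (n = 1.39 to n = 1.33) the reflected ray undergoes no phase shift.
Exactly one π shift → a net half-wave offset.
For strong reflection here: 2 n t = (m + ½) λ.
λ = 2 n t / (m + ½) = 3853 / (m + ½) nm.
m=4: 856 nm (IR); m=5: 701 nm (visible); m=6: 593 nm (visible); m=7: 514 nm (visible); m=8: 453 nm (visible); m=9: 406 nm (visible); m=10: 367 nm (UV).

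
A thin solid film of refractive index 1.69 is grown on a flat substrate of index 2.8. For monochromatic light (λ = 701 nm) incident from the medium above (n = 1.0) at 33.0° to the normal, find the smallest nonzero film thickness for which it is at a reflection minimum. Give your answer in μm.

0.110 μm

At the upper boundary (n = 1.0 to n = 1.69) the reflected ray undergoes a half-wave phase shift.
Ray reflecting at the bottom interface goes from n = 1.69 toward n = 2.8: a half-wave phase shift.
Zero or two π shifts → no net half-wave offset.
So the condition for destructive reflection is 2 n t cos θ_r = (m + ½) λ.
Snell's law: 1.0 sin 33.0° = 1.69 sin θ_r → sin θ_r = 0.322, cos θ_r = 0.947.
Minimum at m = 0: t = λ / (4 n cos θ_r) = 701 / (4 × 1.69 × 0.947) = 110 nm.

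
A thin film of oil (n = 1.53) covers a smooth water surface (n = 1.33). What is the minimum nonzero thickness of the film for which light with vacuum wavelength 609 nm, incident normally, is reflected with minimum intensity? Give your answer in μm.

Top surface (1.0 → 1.53): reflection off a higher-index medium gives a half-wave phase shift.
Bottom surface (1.53 → 1.33): reflection off a lower-index medium gives no phase shift.
Net: one phase inversion between the two reflected rays.
So the condition for destructive reflection is 2 n t = m λ.
Minimum nonzero at m = 1: t = λ / (2 n) = 609 / (2 × 1.53) = 199 nm.

0.199 μm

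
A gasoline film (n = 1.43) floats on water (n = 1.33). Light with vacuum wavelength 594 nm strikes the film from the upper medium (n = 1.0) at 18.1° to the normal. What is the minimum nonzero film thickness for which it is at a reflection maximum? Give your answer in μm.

0.106 μm

Ray reflecting at the top interface goes from n = 1.0 toward n = 1.43: a half-wave phase shift.
Bottom surface (1.43 → 1.33): reflection off a lower-index medium gives no phase shift.
Exactly one π shift → a net half-wave offset.
For maximum reflection here: 2 n t cos θ_r = (m + ½) λ.
Snell's law: 1.0 sin 18.1° = 1.43 sin θ_r → sin θ_r = 0.217, cos θ_r = 0.976.
Minimum at m = 0: t = λ / (4 n cos θ_r) = 594 / (4 × 1.43 × 0.976) = 106 nm.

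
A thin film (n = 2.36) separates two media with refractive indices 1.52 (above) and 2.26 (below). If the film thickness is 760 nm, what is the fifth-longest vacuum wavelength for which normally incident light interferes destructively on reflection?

717 nm

Top surface (1.52 → 2.36): reflection off a higher-index medium gives a half-wave phase shift.
Bottom surface (2.36 → 2.26): reflection off a lower-index medium gives no phase shift.
Exactly one π shift → a net half-wave offset.
So the condition for destructive reflection is 2 n t = m λ.
λ = 2 n t / m. The fifth-longest wavelength is m = 5: λ = 2 × 2.36 × 760 / 5.00 = 717 nm.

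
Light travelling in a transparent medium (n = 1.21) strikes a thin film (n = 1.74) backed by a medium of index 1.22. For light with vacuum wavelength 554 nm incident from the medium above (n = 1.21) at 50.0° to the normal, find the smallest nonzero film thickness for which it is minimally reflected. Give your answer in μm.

0.188 μm

Top surface (1.21 → 1.74): reflection off a higher-index medium gives a half-wave phase shift.
Ray reflecting at the bottom interface goes from n = 1.74 toward n = 1.22: no phase shift.
The two reflections differ by half a wavelength.
So the condition for destructive reflection is 2 n t cos θ_r = m λ.
Snell's law: 1.21 sin 50.0° = 1.74 sin θ_r → sin θ_r = 0.533, cos θ_r = 0.846.
Minimum nonzero at m = 1: t = λ / (2 n cos θ_r) = 554 / (2 × 1.74 × 0.846) = 188 nm.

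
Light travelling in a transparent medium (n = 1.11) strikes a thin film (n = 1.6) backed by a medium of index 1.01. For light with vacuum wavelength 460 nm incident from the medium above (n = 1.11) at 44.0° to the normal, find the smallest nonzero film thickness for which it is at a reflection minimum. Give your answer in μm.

Top surface (1.11 → 1.6): reflection off a higher-index medium gives a half-wave phase shift.
Ray reflecting at the bottom interface goes from n = 1.6 toward n = 1.01: no phase shift.
The two reflections differ by half a wavelength.
With one net inversion, destructive interference in reflection requires 2 n t cos θ_r = m λ.
Snell's law: 1.11 sin 44.0° = 1.6 sin θ_r → sin θ_r = 0.482, cos θ_r = 0.876.
Minimum nonzero at m = 1: t = λ / (2 n cos θ_r) = 460 / (2 × 1.6 × 0.876) = 164 nm.

0.164 μm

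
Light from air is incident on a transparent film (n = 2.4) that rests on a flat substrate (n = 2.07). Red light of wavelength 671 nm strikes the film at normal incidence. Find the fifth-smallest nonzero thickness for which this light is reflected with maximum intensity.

629 nm

At the upper boundary (n = 1.0 to n = 2.4) the reflected ray undergoes a half-wave phase shift.
At the lower boundary (n = 2.4 to n = 2.07) the reflected ray undergoes no phase shift.
Net: one phase inversion between the two reflected rays.
So the condition for constructive reflection is 2 n t = (m + ½) λ.
The fifth-smallest nonzero thickness corresponds to m = 4: t = (m + ½) λ / (2 n) = 4.50 × 671 / (2 × 2.4) = 629 nm.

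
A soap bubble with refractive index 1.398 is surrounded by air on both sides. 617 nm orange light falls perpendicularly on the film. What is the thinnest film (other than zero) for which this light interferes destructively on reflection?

Ray reflecting at the top interface goes from n = 1.0 toward n = 1.398: a half-wave phase shift.
Ray reflecting at the bottom interface goes from n = 1.398 toward n = 1.0: no phase shift.
Exactly one π shift → a net half-wave offset.
With one net inversion, destructive interference in reflection requires 2 n t = m λ.
Minimum nonzero at m = 1: t = λ / (2 n) = 617 / (2 × 1.398) = 221 nm.

221 nm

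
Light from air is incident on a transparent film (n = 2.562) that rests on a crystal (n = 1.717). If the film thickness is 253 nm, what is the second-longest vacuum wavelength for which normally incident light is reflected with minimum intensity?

648 nm

At the upper boundary (n = 1.0 to n = 2.562) the reflected ray undergoes a half-wave phase shift.
At the lower boundary (n = 2.562 to n = 1.717) the reflected ray undergoes no phase shift.
Net: one phase inversion between the two reflected rays.
So the condition for destructive reflection is 2 n t = m λ.
λ = 2 n t / m. The second-longest wavelength is m = 2: λ = 2 × 2.562 × 253 / 2.00 = 648 nm.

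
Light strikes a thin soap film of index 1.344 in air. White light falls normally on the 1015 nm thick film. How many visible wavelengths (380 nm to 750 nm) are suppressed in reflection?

Top surface (1.0 → 1.344): reflection off a higher-index medium gives a half-wave phase shift.
At the lower boundary (n = 1.344 to n = 1.0) the reflected ray undergoes no phase shift.
Net: one phase inversion between the two reflected rays.
For minimum reflection here: 2 n t = m λ.
λ = 2 n t / m = 2728 / m nm.
m=3: 909 nm (IR); m=4: 682 nm (visible); m=5: 546 nm (visible); m=6: 455 nm (visible); m=7: 390 nm (visible); m=8: 341 nm (UV).

4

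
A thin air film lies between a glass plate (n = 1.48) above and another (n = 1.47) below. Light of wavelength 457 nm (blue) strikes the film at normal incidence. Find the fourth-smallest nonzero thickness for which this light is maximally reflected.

800 nm

Top surface (1.48 → 1.0): reflection off a lower-index medium gives no phase shift.
At the lower boundary (n = 1.0 to n = 1.47) the reflected ray undergoes a half-wave phase shift.
The two reflections differ by half a wavelength.
With one net inversion, constructive interference in reflection requires 2 n t = (m + ½) λ.
The fourth-smallest nonzero thickness corresponds to m = 3: t = (m + ½) λ / (2 n) = 3.50 × 457 / (2 × 1.0) = 800 nm.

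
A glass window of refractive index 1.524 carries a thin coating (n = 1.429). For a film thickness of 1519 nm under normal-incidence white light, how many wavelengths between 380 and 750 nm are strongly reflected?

6

At the upper boundary (n = 1.0 to n = 1.429) the reflected ray undergoes a half-wave phase shift.
At the lower boundary (n = 1.429 to n = 1.524) the reflected ray undergoes a half-wave phase shift.
Zero or two π shifts → no net half-wave offset.
So the condition for constructive reflection is 2 n t = m λ.
λ = 2 n t / m = 4341 / m nm.
m=5: 868 nm (IR); m=6: 724 nm (visible); m=7: 620 nm (visible); m=8: 543 nm (visible); m=9: 482 nm (visible); m=10: 434 nm (visible); m=11: 395 nm (visible); m=12: 362 nm (UV).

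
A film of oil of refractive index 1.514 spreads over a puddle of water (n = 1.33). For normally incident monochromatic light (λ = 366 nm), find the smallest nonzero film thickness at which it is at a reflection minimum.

121 nm

Top surface (1.0 → 1.514): reflection off a higher-index medium gives a half-wave phase shift.
At the lower boundary (n = 1.514 to n = 1.33) the reflected ray undergoes no phase shift.
The two reflections differ by half a wavelength.
With one net inversion, destructive interference in reflection requires 2 n t = m λ.
Minimum nonzero at m = 1: t = λ / (2 n) = 366 / (2 × 1.514) = 121 nm.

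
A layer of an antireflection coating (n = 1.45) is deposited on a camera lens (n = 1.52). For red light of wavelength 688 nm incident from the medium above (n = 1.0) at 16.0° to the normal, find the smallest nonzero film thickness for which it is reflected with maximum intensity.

Top surface (1.0 → 1.45): reflection off a higher-index medium gives a half-wave phase shift.
Bottom surface (1.45 → 1.52): reflection off a higher-index medium gives a half-wave phase shift.
The two reflections carry the same phase change, so no net offset.
For maximum reflection here: 2 n t cos θ_r = m λ.
Snell's law: 1.0 sin 16.0° = 1.45 sin θ_r → sin θ_r = 0.190, cos θ_r = 0.982.
Minimum nonzero at m = 1: t = λ / (2 n cos θ_r) = 688 / (2 × 1.45 × 0.982) = 242 nm.

242 nm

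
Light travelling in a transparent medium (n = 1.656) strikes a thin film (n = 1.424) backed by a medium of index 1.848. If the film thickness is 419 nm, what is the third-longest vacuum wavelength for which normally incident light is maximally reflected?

477 nm

Top surface (1.656 → 1.424): reflection off a lower-index medium gives no phase shift.
Ray reflecting at the bottom interface goes from n = 1.424 toward n = 1.848: a half-wave phase shift.
Exactly one π shift → a net half-wave offset.
So the condition for constructive reflection is 2 n t = (m + ½) λ.
λ = 2 n t / (m + ½). The third-longest wavelength is m = 2: λ = 2 × 1.424 × 419 / 2.50 = 477 nm.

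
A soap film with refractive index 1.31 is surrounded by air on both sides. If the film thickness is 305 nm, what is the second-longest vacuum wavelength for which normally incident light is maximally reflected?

533 nm

At the upper boundary (n = 1.0 to n = 1.31) the reflected ray undergoes a half-wave phase shift.
At the lower boundary (n = 1.31 to n = 1.0) the reflected ray undergoes no phase shift.
Exactly one π shift → a net half-wave offset.
With one net inversion, constructive interference in reflection requires 2 n t = (m + ½) λ.
λ = 2 n t / (m + ½). The second-longest wavelength is m = 1: λ = 2 × 1.31 × 305 / 1.50 = 533 nm.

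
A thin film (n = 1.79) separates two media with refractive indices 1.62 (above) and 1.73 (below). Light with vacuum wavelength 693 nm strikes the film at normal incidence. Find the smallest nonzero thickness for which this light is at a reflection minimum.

At the upper boundary (n = 1.62 to n = 1.79) the reflected ray undergoes a half-wave phase shift.
Ray reflecting at the bottom interface goes from n = 1.79 toward n = 1.73: no phase shift.
Exactly one π shift → a net half-wave offset.
So the condition for destructive reflection is 2 n t = m λ.
The smallest nonzero thickness corresponds to m = 1: t = m λ / (2 n) = 1.00 × 693 / (2 × 1.79) = 194 nm.

194 nm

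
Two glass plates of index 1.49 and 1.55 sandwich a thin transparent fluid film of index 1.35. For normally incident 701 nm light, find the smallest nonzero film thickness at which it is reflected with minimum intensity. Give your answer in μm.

Top surface (1.49 → 1.35): reflection off a lower-index medium gives no phase shift.
At the lower boundary (n = 1.35 to n = 1.55) the reflected ray undergoes a half-wave phase shift.
The two reflections differ by half a wavelength.
For weak reflection here: 2 n t = m λ.
Minimum nonzero at m = 1: t = λ / (2 n) = 701 / (2 × 1.35) = 260 nm.

0.260 μm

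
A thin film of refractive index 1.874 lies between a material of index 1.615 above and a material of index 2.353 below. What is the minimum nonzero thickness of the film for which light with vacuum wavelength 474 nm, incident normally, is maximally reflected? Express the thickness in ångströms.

Top surface (1.615 → 1.874): reflection off a higher-index medium gives a half-wave phase shift.
At the lower boundary (n = 1.874 to n = 2.353) the reflected ray undergoes a half-wave phase shift.
Net: no relative phase inversion (both shifts match).
For bright reflection here: 2 n t = m λ.
Minimum nonzero at m = 1: t = λ / (2 n) = 474 / (2 × 1.874) = 126 nm.

1265 Å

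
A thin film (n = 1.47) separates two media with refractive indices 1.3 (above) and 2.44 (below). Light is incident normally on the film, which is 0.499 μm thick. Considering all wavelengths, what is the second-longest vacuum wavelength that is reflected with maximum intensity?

At the upper boundary (n = 1.3 to n = 1.47) the reflected ray undergoes a half-wave phase shift.
At the lower boundary (n = 1.47 to n = 2.44) the reflected ray undergoes a half-wave phase shift.
Net: no relative phase inversion (both shifts match).
So the condition for constructive reflection is 2 n t = m λ.
λ = 2 n t / m. The second-longest wavelength is m = 2: λ = 2 × 1.47 × 499 / 2.00 = 734 nm.

734 nm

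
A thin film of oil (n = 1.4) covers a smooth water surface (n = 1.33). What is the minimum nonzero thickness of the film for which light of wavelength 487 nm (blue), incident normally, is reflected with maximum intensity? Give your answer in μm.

At the upper boundary (n = 1.0 to n = 1.4) the reflected ray undergoes a half-wave phase shift.
At the lower boundary (n = 1.4 to n = 1.33) the reflected ray undergoes no phase shift.
Net: one phase inversion between the two reflected rays.
For maximum reflection here: 2 n t = (m + ½) λ.
Minimum at m = 0: t = λ / (4 n) = 487 / (4 × 1.4) = 87.0 nm.

0.0870 μm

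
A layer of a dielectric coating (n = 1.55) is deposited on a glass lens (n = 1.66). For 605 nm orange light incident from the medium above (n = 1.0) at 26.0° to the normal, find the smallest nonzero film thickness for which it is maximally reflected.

203 nm

Top surface (1.0 → 1.55): reflection off a higher-index medium gives a half-wave phase shift.
Ray reflecting at the bottom interface goes from n = 1.55 toward n = 1.66: a half-wave phase shift.
Zero or two π shifts → no net half-wave offset.
For strong reflection here: 2 n t cos θ_r = m λ.
Snell's law: 1.0 sin 26.0° = 1.55 sin θ_r → sin θ_r = 0.283, cos θ_r = 0.959.
Minimum nonzero at m = 1: t = λ / (2 n cos θ_r) = 605 / (2 × 1.55 × 0.959) = 203 nm.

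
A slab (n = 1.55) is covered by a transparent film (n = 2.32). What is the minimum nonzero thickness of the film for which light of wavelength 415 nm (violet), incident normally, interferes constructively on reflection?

44.7 nm

Top surface (1.0 → 2.32): reflection off a higher-index medium gives a half-wave phase shift.
At the lower boundary (n = 2.32 to n = 1.55) the reflected ray undergoes no phase shift.
The two reflections differ by half a wavelength.
So the condition for constructive reflection is 2 n t = (m + ½) λ.
Minimum at m = 0: t = λ / (4 n) = 415 / (4 × 2.32) = 44.7 nm.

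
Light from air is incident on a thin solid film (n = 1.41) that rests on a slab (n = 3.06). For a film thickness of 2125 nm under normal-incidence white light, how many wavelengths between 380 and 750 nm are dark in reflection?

8

Top surface (1.0 → 1.41): reflection off a higher-index medium gives a half-wave phase shift.
Bottom surface (1.41 → 3.06): reflection off a higher-index medium gives a half-wave phase shift.
The two reflections carry the same phase change, so no net offset.
So the condition for destructive reflection is 2 n t = (m + ½) λ.
λ = 2 n t / (m + ½) = 5993 / (m + ½) nm.
m=7: 799 nm (IR); m=8: 705 nm (visible); m=9: 631 nm (visible); m=10: 571 nm (visible); m=11: 521 nm (visible); m=12: 479 nm (visible); m=13: 444 nm (visible); m=14: 413 nm (visible); m=15: 387 nm (visible); m=16: 363 nm (UV).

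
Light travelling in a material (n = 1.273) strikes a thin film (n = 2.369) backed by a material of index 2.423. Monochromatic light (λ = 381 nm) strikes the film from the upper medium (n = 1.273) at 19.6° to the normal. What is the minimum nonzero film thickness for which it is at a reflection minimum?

40.9 nm

At the upper boundary (n = 1.273 to n = 2.369) the reflected ray undergoes a half-wave phase shift.
Ray reflecting at the bottom interface goes from n = 2.369 toward n = 2.423: a half-wave phase shift.
The two reflections carry the same phase change, so no net offset.
With no net inversion, destructive interference in reflection requires 2 n t cos θ_r = (m + ½) λ.
Snell's law: 1.273 sin 19.6° = 2.369 sin θ_r → sin θ_r = 0.180, cos θ_r = 0.984.
Minimum at m = 0: t = λ / (4 n cos θ_r) = 381 / (4 × 2.369 × 0.984) = 40.9 nm.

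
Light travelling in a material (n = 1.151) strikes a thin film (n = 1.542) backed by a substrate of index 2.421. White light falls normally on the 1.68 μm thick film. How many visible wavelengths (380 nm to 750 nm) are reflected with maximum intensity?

7

Top surface (1.151 → 1.542): reflection off a higher-index medium gives a half-wave phase shift.
Ray reflecting at the bottom interface goes from n = 1.542 toward n = 2.421: a half-wave phase shift.
The two reflections carry the same phase change, so no net offset.
For strong reflection here: 2 n t = m λ.
λ = 2 n t / m = 5181 / m nm.
m=6: 864 nm (IR); m=7: 740 nm (visible); m=8: 648 nm (visible); m=9: 576 nm (visible); m=10: 518 nm (visible); m=11: 471 nm (visible); m=12: 432 nm (visible); m=13: 399 nm (visible); m=14: 370 nm (UV).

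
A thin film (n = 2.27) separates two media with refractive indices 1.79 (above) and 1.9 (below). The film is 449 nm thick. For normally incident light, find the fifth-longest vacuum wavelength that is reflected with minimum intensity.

Ray reflecting at the top interface goes from n = 1.79 toward n = 2.27: a half-wave phase shift.
Ray reflecting at the bottom interface goes from n = 2.27 toward n = 1.9: no phase shift.
Exactly one π shift → a net half-wave offset.
So the condition for destructive reflection is 2 n t = m λ.
λ = 2 n t / m. The fifth-longest wavelength is m = 5: λ = 2 × 2.27 × 449 / 5.00 = 408 nm.

408 nm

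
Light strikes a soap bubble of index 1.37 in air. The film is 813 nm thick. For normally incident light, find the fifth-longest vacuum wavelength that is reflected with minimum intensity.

446 nm

Top surface (1.0 → 1.37): reflection off a higher-index medium gives a half-wave phase shift.
Bottom surface (1.37 → 1.0): reflection off a lower-index medium gives no phase shift.
Exactly one π shift → a net half-wave offset.
For weak reflection here: 2 n t = m λ.
λ = 2 n t / m. The fifth-longest wavelength is m = 5: λ = 2 × 1.37 × 813 / 5.00 = 446 nm.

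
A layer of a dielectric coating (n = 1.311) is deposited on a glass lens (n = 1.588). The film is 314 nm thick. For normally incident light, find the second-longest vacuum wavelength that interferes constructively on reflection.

At the upper boundary (n = 1.0 to n = 1.311) the reflected ray undergoes a half-wave phase shift.
At the lower boundary (n = 1.311 to n = 1.588) the reflected ray undergoes a half-wave phase shift.
Net: no relative phase inversion (both shifts match).
With no net inversion, constructive interference in reflection requires 2 n t = m λ.
λ = 2 n t / m. The second-longest wavelength is m = 2: λ = 2 × 1.311 × 314 / 2.00 = 412 nm.

412 nm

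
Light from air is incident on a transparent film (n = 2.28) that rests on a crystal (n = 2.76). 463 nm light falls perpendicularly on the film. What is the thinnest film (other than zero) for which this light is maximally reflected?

Top surface (1.0 → 2.28): reflection off a higher-index medium gives a half-wave phase shift.
Ray reflecting at the bottom interface goes from n = 2.28 toward n = 2.76: a half-wave phase shift.
Zero or two π shifts → no net half-wave offset.
So the condition for constructive reflection is 2 n t = m λ.
Minimum nonzero at m = 1: t = λ / (2 n) = 463 / (2 × 2.28) = 102 nm.

102 nm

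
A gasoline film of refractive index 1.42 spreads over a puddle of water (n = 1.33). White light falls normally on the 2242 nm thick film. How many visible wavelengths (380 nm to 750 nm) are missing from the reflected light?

Top surface (1.0 → 1.42): reflection off a higher-index medium gives a half-wave phase shift.
Bottom surface (1.42 → 1.33): reflection off a lower-index medium gives no phase shift.
Net: one phase inversion between the two reflected rays.
For dark reflection here: 2 n t = m λ.
λ = 2 n t / m = 6367 / m nm.
m=8: 796 nm (IR); m=9: 707 nm (visible); m=10: 637 nm (visible); m=11: 579 nm (visible); m=12: 531 nm (visible); m=13: 490 nm (visible); m=14: 455 nm (visible); m=15: 424 nm (visible); m=16: 398 nm (visible); m=17: 375 nm (UV).

8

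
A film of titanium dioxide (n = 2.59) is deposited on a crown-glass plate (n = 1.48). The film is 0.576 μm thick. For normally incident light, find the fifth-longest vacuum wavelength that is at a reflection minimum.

597 nm

Ray reflecting at the top interface goes from n = 1.0 toward n = 2.59: a half-wave phase shift.
Ray reflecting at the bottom interface goes from n = 2.59 toward n = 1.48: no phase shift.
The two reflections differ by half a wavelength.
For dark reflection here: 2 n t = m λ.
λ = 2 n t / m. The fifth-longest wavelength is m = 5: λ = 2 × 2.59 × 576 / 5.00 = 597 nm.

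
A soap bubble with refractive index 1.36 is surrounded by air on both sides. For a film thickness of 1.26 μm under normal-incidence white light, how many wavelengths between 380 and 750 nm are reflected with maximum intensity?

Top surface (1.0 → 1.36): reflection off a higher-index medium gives a half-wave phase shift.
At the lower boundary (n = 1.36 to n = 1.0) the reflected ray undergoes no phase shift.
Net: one phase inversion between the two reflected rays.
So the condition for constructive reflection is 2 n t = (m + ½) λ.
λ = 2 n t / (m + ½) = 3427 / (m + ½) nm.
m=4: 762 nm (IR); m=5: 623 nm (visible); m=6: 527 nm (visible); m=7: 457 nm (visible); m=8: 403 nm (visible); m=9: 361 nm (UV).

4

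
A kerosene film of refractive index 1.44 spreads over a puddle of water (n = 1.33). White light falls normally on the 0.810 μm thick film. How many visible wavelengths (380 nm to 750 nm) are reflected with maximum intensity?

At the upper boundary (n = 1.0 to n = 1.44) the reflected ray undergoes a half-wave phase shift.
Ray reflecting at the bottom interface goes from n = 1.44 toward n = 1.33: no phase shift.
Net: one phase inversion between the two reflected rays.
For bright reflection here: 2 n t = (m + ½) λ.
λ = 2 n t / (m + ½) = 2333 / (m + ½) nm.
m=2: 933 nm (IR); m=3: 667 nm (visible); m=4: 518 nm (visible); m=5: 424 nm (visible); m=6: 359 nm (UV).

3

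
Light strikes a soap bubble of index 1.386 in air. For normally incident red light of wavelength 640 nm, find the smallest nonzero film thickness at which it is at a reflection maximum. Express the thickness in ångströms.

At the upper boundary (n = 1.0 to n = 1.386) the reflected ray undergoes a half-wave phase shift.
Bottom surface (1.386 → 1.0): reflection off a lower-index medium gives no phase shift.
The two reflections differ by half a wavelength.
For bright reflection here: 2 n t = (m + ½) λ.
Minimum at m = 0: t = λ / (4 n) = 640 / (4 × 1.386) = 115 nm.

1154 Å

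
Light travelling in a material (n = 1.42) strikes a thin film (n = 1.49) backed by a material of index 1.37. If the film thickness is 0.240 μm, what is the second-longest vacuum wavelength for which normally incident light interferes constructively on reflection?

Ray reflecting at the top interface goes from n = 1.42 toward n = 1.49: a half-wave phase shift.
Ray reflecting at the bottom interface goes from n = 1.49 toward n = 1.37: no phase shift.
Exactly one π shift → a net half-wave offset.
So the condition for constructive reflection is 2 n t = (m + ½) λ.
λ = 2 n t / (m + ½). The second-longest wavelength is m = 1: λ = 2 × 1.49 × 240 / 1.50 = 477 nm.

477 nm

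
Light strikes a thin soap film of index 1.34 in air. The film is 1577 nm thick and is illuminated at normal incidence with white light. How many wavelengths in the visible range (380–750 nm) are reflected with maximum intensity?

5

Top surface (1.0 → 1.34): reflection off a higher-index medium gives a half-wave phase shift.
Ray reflecting at the bottom interface goes from n = 1.34 toward n = 1.0: no phase shift.
Exactly one π shift → a net half-wave offset.
So the condition for constructive reflection is 2 n t = (m + ½) λ.
λ = 2 n t / (m + ½) = 4226 / (m + ½) nm.
m=5: 768 nm (IR); m=6: 650 nm (visible); m=7: 564 nm (visible); m=8: 497 nm (visible); m=9: 445 nm (visible); m=10: 403 nm (visible); m=11: 368 nm (UV).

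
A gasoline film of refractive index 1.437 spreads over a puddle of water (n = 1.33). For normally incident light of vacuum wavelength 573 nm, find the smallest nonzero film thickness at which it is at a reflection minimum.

Top surface (1.0 → 1.437): reflection off a higher-index medium gives a half-wave phase shift.
Ray reflecting at the bottom interface goes from n = 1.437 toward n = 1.33: no phase shift.
The two reflections differ by half a wavelength.
With one net inversion, destructive interference in reflection requires 2 n t = m λ.
Minimum nonzero at m = 1: t = λ / (2 n) = 573 / (2 × 1.437) = 199 nm.

199 nm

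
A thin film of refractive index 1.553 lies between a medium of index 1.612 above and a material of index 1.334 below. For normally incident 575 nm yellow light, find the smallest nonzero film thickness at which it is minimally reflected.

At the upper boundary (n = 1.612 to n = 1.553) the reflected ray undergoes no phase shift.
Ray reflecting at the bottom interface goes from n = 1.553 toward n = 1.334: no phase shift.
Zero or two π shifts → no net half-wave offset.
For minimum reflection here: 2 n t = (m + ½) λ.
Minimum at m = 0: t = λ / (4 n) = 575 / (4 × 1.553) = 92.6 nm.

92.6 nm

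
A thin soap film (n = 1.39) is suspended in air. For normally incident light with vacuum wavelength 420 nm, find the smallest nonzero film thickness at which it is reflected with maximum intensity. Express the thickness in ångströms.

At the upper boundary (n = 1.0 to n = 1.39) the reflected ray undergoes a half-wave phase shift.
Bottom surface (1.39 → 1.0): reflection off a lower-index medium gives no phase shift.
The two reflections differ by half a wavelength.
So the condition for constructive reflection is 2 n t = (m + ½) λ.
Minimum at m = 0: t = λ / (4 n) = 420 / (4 × 1.39) = 75.5 nm.

755 Å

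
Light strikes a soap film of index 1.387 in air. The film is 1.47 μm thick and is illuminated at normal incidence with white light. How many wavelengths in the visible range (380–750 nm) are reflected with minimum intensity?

At the upper boundary (n = 1.0 to n = 1.387) the reflected ray undergoes a half-wave phase shift.
Ray reflecting at the bottom interface goes from n = 1.387 toward n = 1.0: no phase shift.
The two reflections differ by half a wavelength.
With one net inversion, destructive interference in reflection requires 2 n t = m λ.
λ = 2 n t / m = 4078 / m nm.
m=5: 816 nm (IR); m=6: 680 nm (visible); m=7: 583 nm (visible); m=8: 510 nm (visible); m=9: 453 nm (visible); m=10: 408 nm (visible); m=11: 371 nm (UV).

5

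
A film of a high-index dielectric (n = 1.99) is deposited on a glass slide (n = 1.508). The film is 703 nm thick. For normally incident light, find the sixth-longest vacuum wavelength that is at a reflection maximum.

At the upper boundary (n = 1.0 to n = 1.99) the reflected ray undergoes a half-wave phase shift.
Bottom surface (1.99 → 1.508): reflection off a lower-index medium gives no phase shift.
The two reflections differ by half a wavelength.
So the condition for constructive reflection is 2 n t = (m + ½) λ.
λ = 2 n t / (m + ½). The sixth-longest wavelength is m = 5: λ = 2 × 1.99 × 703 / 5.50 = 509 nm.

509 nm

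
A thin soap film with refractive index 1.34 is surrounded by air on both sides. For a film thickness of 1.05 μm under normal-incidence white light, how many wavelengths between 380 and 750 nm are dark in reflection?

Top surface (1.0 → 1.34): reflection off a higher-index medium gives a half-wave phase shift.
Ray reflecting at the bottom interface goes from n = 1.34 toward n = 1.0: no phase shift.
The two reflections differ by half a wavelength.
So the condition for destructive reflection is 2 n t = m λ.
λ = 2 n t / m = 2814 / m nm.
m=3: 938 nm (IR); m=4: 704 nm (visible); m=5: 563 nm (visible); m=6: 469 nm (visible); m=7: 402 nm (visible); m=8: 352 nm (UV).

4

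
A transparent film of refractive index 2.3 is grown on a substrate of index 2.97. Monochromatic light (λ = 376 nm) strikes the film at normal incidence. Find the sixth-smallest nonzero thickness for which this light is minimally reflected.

At the upper boundary (n = 1.0 to n = 2.3) the reflected ray undergoes a half-wave phase shift.
At the lower boundary (n = 2.3 to n = 2.97) the reflected ray undergoes a half-wave phase shift.
Net: no relative phase inversion (both shifts match).
So the condition for destructive reflection is 2 n t = (m + ½) λ.
The sixth-smallest nonzero thickness corresponds to m = 5: t = (m + ½) λ / (2 n) = 5.50 × 376 / (2 × 2.3) = 450 nm.

450 nm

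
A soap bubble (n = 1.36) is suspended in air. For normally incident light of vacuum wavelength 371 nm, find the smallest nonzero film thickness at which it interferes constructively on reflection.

At the upper boundary (n = 1.0 to n = 1.36) the reflected ray undergoes a half-wave phase shift.
Bottom surface (1.36 → 1.0): reflection off a lower-index medium gives no phase shift.
The two reflections differ by half a wavelength.
So the condition for constructive reflection is 2 n t = (m + ½) λ.
Minimum at m = 0: t = λ / (4 n) = 371 / (4 × 1.36) = 68.2 nm.

68.2 nm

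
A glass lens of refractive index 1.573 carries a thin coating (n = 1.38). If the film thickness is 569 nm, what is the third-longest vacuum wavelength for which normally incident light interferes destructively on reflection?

628 nm

Ray reflecting at the top interface goes from n = 1.0 toward n = 1.38: a half-wave phase shift.
Bottom surface (1.38 → 1.573): reflection off a higher-index medium gives a half-wave phase shift.
Net: no relative phase inversion (both shifts match).
So the condition for destructive reflection is 2 n t = (m + ½) λ.
λ = 2 n t / (m + ½). The third-longest wavelength is m = 2: λ = 2 × 1.38 × 569 / 2.50 = 628 nm.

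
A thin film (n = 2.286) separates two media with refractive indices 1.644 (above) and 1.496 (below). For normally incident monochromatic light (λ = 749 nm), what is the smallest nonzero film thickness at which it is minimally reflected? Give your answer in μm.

0.164 μm

Ray reflecting at the top interface goes from n = 1.644 toward n = 2.286: a half-wave phase shift.
At the lower boundary (n = 2.286 to n = 1.496) the reflected ray undergoes no phase shift.
Exactly one π shift → a net half-wave offset.
For weak reflection here: 2 n t = m λ.
The smallest nonzero thickness corresponds to m = 1: t = m λ / (2 n) = 1.00 × 749 / (2 × 2.286) = 164 nm.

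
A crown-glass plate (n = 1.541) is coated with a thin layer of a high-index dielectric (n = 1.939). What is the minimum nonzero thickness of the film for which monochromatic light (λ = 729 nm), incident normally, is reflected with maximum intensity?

Ray reflecting at the top interface goes from n = 1.0 toward n = 1.939: a half-wave phase shift.
At the lower boundary (n = 1.939 to n = 1.541) the reflected ray undergoes no phase shift.
Net: one phase inversion between the two reflected rays.
For strong reflection here: 2 n t = (m + ½) λ.
Minimum at m = 0: t = λ / (4 n) = 729 / (4 × 1.939) = 94.0 nm.

94.0 nm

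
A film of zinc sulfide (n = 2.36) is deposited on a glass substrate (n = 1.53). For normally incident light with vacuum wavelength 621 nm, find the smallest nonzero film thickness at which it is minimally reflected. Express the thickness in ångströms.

Top surface (1.0 → 2.36): reflection off a higher-index medium gives a half-wave phase shift.
Bottom surface (2.36 → 1.53): reflection off a lower-index medium gives no phase shift.
Exactly one π shift → a net half-wave offset.
With one net inversion, destructive interference in reflection requires 2 n t = m λ.
Minimum nonzero at m = 1: t = λ / (2 n) = 621 / (2 × 2.36) = 132 nm.

1316 Å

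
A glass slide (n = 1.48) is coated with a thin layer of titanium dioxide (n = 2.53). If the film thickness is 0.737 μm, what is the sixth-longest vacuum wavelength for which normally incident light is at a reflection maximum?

678 nm

Top surface (1.0 → 2.53): reflection off a higher-index medium gives a half-wave phase shift.
At the lower boundary (n = 2.53 to n = 1.48) the reflected ray undergoes no phase shift.
The two reflections differ by half a wavelength.
So the condition for constructive reflection is 2 n t = (m + ½) λ.
λ = 2 n t / (m + ½). The sixth-longest wavelength is m = 5: λ = 2 × 2.53 × 737 / 5.50 = 678 nm.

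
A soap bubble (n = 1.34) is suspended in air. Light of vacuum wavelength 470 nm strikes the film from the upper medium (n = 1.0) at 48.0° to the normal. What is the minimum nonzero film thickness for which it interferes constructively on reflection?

105 nm

Ray reflecting at the top interface goes from n = 1.0 toward n = 1.34: a half-wave phase shift.
At the lower boundary (n = 1.34 to n = 1.0) the reflected ray undergoes no phase shift.
The two reflections differ by half a wavelength.
With one net inversion, constructive interference in reflection requires 2 n t cos θ_r = (m + ½) λ.
Snell's law: 1.0 sin 48.0° = 1.34 sin θ_r → sin θ_r = 0.555, cos θ_r = 0.832.
Minimum at m = 0: t = λ / (4 n cos θ_r) = 470 / (4 × 1.34 × 0.832) = 105 nm.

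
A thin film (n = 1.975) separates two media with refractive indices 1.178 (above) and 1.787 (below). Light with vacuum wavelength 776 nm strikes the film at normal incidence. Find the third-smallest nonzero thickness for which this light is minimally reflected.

Top surface (1.178 → 1.975): reflection off a higher-index medium gives a half-wave phase shift.
Bottom surface (1.975 → 1.787): reflection off a lower-index medium gives no phase shift.
Exactly one π shift → a net half-wave offset.
So the condition for destructive reflection is 2 n t = m λ.
The third-smallest nonzero thickness corresponds to m = 3: t = m λ / (2 n) = 3.00 × 776 / (2 × 1.975) = 589 nm.

589 nm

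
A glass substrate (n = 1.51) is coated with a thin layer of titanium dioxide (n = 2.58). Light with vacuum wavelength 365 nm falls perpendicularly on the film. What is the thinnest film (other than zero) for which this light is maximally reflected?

35.4 nm

Top surface (1.0 → 2.58): reflection off a higher-index medium gives a half-wave phase shift.
Bottom surface (2.58 → 1.51): reflection off a lower-index medium gives no phase shift.
Net: one phase inversion between the two reflected rays.
So the condition for constructive reflection is 2 n t = (m + ½) λ.
Minimum at m = 0: t = λ / (4 n) = 365 / (4 × 2.58) = 35.4 nm.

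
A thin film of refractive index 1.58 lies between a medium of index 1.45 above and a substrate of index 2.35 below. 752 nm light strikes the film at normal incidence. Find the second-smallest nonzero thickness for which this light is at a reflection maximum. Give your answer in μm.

0.476 μm

At the upper boundary (n = 1.45 to n = 1.58) the reflected ray undergoes a half-wave phase shift.
Ray reflecting at the bottom interface goes from n = 1.58 toward n = 2.35: a half-wave phase shift.
Net: no relative phase inversion (both shifts match).
With no net inversion, constructive interference in reflection requires 2 n t = m λ.
The second-smallest nonzero thickness corresponds to m = 2: t = m λ / (2 n) = 2.00 × 752 / (2 × 1.58) = 476 nm.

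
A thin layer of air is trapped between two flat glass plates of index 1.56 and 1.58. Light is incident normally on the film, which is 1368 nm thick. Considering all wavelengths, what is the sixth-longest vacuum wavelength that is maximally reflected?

At the upper boundary (n = 1.56 to n = 1.0) the reflected ray undergoes no phase shift.
Ray reflecting at the bottom interface goes from n = 1.0 toward n = 1.58: a half-wave phase shift.
Exactly one π shift → a net half-wave offset.
So the condition for constructive reflection is 2 n t = (m + ½) λ.
λ = 2 n t / (m + ½). The sixth-longest wavelength is m = 5: λ = 2 × 1.0 × 1368 / 5.50 = 497 nm.

497 nm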